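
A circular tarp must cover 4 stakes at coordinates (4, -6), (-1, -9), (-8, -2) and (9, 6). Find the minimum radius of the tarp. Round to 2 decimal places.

9.58

The minimum enclosing circle of a finite set is fixed by two of the points (as a diameter) or three (as a circumcircle).
The minimum enclosing circle is determined by three boundary points: (-1, -9), (-8, -2), (9, 6).
Their circumcentre is (1.3, 0.3) with r² = 91.78.
The farthest remaining point (4, -6) is at distance² 46.98 ≤ 91.78.
r = √(91.78) ≈ 9.58.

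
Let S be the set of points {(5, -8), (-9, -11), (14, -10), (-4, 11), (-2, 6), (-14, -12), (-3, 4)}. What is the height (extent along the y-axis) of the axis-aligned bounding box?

max y = 11, min y = -12, so height = 23.

23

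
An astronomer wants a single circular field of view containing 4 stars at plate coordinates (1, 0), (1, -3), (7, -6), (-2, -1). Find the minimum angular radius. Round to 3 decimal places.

5.148

By Welzl's lemma the MEC is supported by two points (diametrically opposite) or three points (on a circumcircle).
The farthest pair is (7, -6)–(-2, -1) with squared distance 106. The circle on this segment as diameter has centre (2.5, -3.5) and r² = 106/4 = 26.5.
Check (1, 0): distance² to centre = 14.5 ≤ 26.5, so it lies inside.
All remaining points lie in this disk, and no smaller disk contains both endpoints, so this is the minimum enclosing circle.
r = √(26.5) ≈ 5.148.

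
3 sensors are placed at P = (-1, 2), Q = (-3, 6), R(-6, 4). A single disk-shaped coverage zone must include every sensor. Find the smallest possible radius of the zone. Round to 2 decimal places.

Side lengths²: PQ² = 20, PR² = 29, QR² = 13.
Since PR² = 29 < 20 + 13 = 33, the triangle is acute, so the smallest enclosing circle is the circumcircle.
Circumcentre = (-3.375, 3.3125), r² = 7.36328125.
r = √(7.36328125) ≈ 2.71.

2.71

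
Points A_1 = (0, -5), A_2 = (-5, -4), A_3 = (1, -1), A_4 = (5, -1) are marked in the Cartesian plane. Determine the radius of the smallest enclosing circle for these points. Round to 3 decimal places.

5.220

A smallest enclosing disk is always determined by at most three of the input points on its boundary.
The farthest pair is A_2–A_4 with squared distance 109. The circle on this segment as diameter has centre (0, -2.5) and r² = 109/4 = 27.25.
Check A_1: distance² to centre = 6.25 ≤ 27.25, so it lies inside.
All remaining points lie in this disk, and no smaller disk contains both endpoints, so this is the minimum enclosing circle.
r = √(27.25) ≈ 5.220.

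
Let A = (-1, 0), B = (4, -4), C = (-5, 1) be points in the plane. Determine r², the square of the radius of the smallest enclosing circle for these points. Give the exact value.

26.5

Side lengths²: AB² = 41, AC² = 17, BC² = 106.
Since BC² = 106 ≥ 41 + 17 = 58, the angle opposite BC is not acute, so the smallest enclosing circle has BC as diameter.
Centre = midpoint of BC = (-0.5, -1.5), r² = 106/4 = 26.5.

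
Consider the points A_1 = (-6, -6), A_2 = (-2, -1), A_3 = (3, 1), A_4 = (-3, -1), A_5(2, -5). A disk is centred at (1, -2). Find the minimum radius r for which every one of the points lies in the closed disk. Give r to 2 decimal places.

The required radius is the distance from (1, -2) to the farthest point.
Squared distances: 65, 10, 13, 17, 10.
Maximum is 65, attained at A_1.
r = √65 ≈ 8.06.

8.06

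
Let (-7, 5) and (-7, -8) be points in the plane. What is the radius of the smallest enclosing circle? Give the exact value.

The smallest circle enclosing two points has them as diameter endpoints.
Centre = midpoint = (-7, -1.5); r² = |(-7, 5)−(-7, -8)|²/4 = 169/4 = 42.25.
r = √(42.25) = 6.5.

6.5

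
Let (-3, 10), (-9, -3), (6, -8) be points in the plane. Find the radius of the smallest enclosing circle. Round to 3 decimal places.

10.124

Call the three points A, B, C in the order given.
Side lengths²: AB² = 205, AC² = 405, BC² = 250.
Since AC² = 405 < 250 + 205 = 455, the triangle is acute, so the smallest enclosing circle is the circumcircle.
Circumcentre = (0.5, 0.5), r² = 102.5.
r = √(102.5) ≈ 10.124.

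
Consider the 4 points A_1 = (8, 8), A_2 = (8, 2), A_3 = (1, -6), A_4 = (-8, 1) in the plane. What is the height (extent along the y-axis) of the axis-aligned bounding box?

max y = 8, min y = -6, so height = 14.

14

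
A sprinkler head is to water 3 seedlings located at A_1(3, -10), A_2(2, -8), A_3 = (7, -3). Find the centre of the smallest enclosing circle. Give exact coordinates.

(5, -6.5)

Side lengths²: A_1A_2² = 5, A_1A_3² = 65, A_2A_3² = 50.
Since A_1A_3² = 65 ≥ 50 + 5 = 55, the angle opposite A_1A_3 is not acute, so the smallest enclosing circle has A_1A_3 as diameter.
Centre = midpoint of A_1A_3 = (5, -6.5), r² = 65/4 = 16.25.
Centre = (5, -6.5).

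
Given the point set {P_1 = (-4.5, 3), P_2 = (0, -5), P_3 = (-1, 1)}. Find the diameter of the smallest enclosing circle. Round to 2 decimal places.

Side lengths²: P_1P_2² = 84.25, P_1P_3² = 16.25, P_2P_3² = 37.
Since P_1P_2² = 84.25 ≥ 37 + 16.25 = 53.25, the angle opposite P_1P_2 is not acute, so the smallest enclosing circle has P_1P_2 as diameter.
Centre = midpoint of P_1P_2 = (-2.25, -1), r² = 84.25/4 = 21.0625.
Diameter = 2r = 2√(21.0625) ≈ 9.18.

9.18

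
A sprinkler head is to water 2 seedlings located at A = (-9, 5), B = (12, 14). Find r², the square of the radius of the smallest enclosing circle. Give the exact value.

The smallest circle enclosing two points has them as diameter endpoints.
Centre = midpoint = (1.5, 9.5); r² = |AB|²/4 = 522/4 = 130.5.

130.5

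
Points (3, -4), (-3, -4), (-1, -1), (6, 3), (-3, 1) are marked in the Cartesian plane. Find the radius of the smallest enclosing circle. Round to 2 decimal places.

5.70

By Welzl's lemma the MEC is supported by two points (diametrically opposite) or three points (on a circumcircle).
The farthest pair is (-3, -4)–(6, 3) with squared distance 130. The circle on this segment as diameter has centre (1.5, -0.5) and r² = 130/4 = 32.5.
Check (3, -4): distance² to centre = 14.5 ≤ 32.5, so it lies inside.
All remaining points lie in this disk, and no smaller disk contains both endpoints, so this is the minimum enclosing circle.
r = √(32.5) ≈ 5.70.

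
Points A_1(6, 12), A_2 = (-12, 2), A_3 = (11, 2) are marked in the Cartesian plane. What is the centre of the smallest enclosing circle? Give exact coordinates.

Side lengths²: A_1A_2² = 424, A_1A_3² = 125, A_2A_3² = 529.
Since A_2A_3² = 529 < 424 + 125 = 549, the triangle is acute, so the smallest enclosing circle is the circumcircle.
Circumcentre = (-0.5, 2.5), r² = 132.5.
Centre = (-0.5, 2.5).

(-0.5, 2.5)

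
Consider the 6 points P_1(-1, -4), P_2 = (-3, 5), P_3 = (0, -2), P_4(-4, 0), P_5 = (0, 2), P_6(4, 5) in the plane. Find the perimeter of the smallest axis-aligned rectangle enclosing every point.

Width = max x − min x = 4 − (-4) = 8.
Height = max y − min y = 5 − (-4) = 9.
Perimeter = 2(8 + 9) = 34.

34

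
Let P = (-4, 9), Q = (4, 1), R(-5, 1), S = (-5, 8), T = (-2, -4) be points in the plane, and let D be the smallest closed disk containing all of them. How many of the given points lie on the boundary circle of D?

3

The minimum enclosing circle is determined by three boundary points: P, Q, T.
Their circumcentre is (-53/22, 57/22) with r² = 10553/242.
The farthest remaining point S is at distance² 8705/242 ≤ 10553/242.
The points at distance exactly r from the centre are P, Q, T — 3 points.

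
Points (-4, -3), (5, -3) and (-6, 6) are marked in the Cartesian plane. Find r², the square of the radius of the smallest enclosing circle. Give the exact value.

Call the three points A, B, C in the order given.
Side lengths²: AB² = 81, AC² = 85, BC² = 202.
Since BC² = 202 ≥ 85 + 81 = 166, the angle opposite BC is not acute, so the smallest enclosing circle has BC as diameter.
Centre = midpoint of BC = (-0.5, 1.5), r² = 202/4 = 50.5.

50.5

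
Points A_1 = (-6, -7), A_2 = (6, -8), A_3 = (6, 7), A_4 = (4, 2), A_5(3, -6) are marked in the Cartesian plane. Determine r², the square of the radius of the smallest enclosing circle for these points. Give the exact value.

A smallest enclosing disk is always determined by at most three of the input points on its boundary.
The minimum enclosing circle is determined by three boundary points: A_1, A_2, A_3.
Their circumcentre is (7/12, -0.5) with r² = 12325/144.
The farthest remaining point A_5 is at distance² 5197/144 ≤ 12325/144.

12325/144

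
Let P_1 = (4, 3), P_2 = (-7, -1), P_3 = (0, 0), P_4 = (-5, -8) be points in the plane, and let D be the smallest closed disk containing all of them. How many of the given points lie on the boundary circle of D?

The minimum enclosing circle of a finite set is fixed by two of the points (as a diameter) or three (as a circumcircle).
The farthest pair is P_1–P_4 with squared distance 202. The circle on this segment as diameter has centre (-0.5, -2.5) and r² = 202/4 = 50.5.
Check P_2: distance² to centre = 44.5 ≤ 50.5, so it lies inside.
All remaining points lie in this disk, and no smaller disk contains both endpoints, so this is the minimum enclosing circle.
The points at distance exactly r from the centre are P_1, P_4 — 2 points.

2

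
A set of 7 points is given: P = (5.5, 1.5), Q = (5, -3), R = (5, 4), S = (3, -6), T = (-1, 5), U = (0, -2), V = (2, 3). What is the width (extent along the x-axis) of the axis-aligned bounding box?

6.5

max x = 5.5, min x = -1, so width = 6.5.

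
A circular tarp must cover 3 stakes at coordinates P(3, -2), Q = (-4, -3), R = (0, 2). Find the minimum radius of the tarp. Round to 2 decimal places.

Side lengths²: PQ² = 50, PR² = 25, QR² = 41.
Since PQ² = 50 < 41 + 25 = 66, the triangle is acute, so the smallest enclosing circle is the circumcircle.
Circumcentre = (-39/62, -99/62), r² = 25625/1922.
r = √(25625/1922) ≈ 3.65.

3.65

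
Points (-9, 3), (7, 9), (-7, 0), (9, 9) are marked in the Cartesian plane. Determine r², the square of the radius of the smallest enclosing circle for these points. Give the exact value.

By Welzl's lemma the MEC is supported by two points (diametrically opposite) or three points (on a circumcircle).
The farthest pair is (-9, 3)–(9, 9) with squared distance 360. The circle on this segment as diameter has centre (0, 6) and r² = 360/4 = 90.
Check (7, 9): distance² to centre = 58 ≤ 90, so it lies inside.
All remaining points lie in this disk, and no smaller disk contains both endpoints, so this is the minimum enclosing circle.

90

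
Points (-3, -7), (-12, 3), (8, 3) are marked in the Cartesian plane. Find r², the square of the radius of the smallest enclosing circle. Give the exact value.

Call the three points A, B, C in the order given.
Side lengths²: AB² = 181, AC² = 221, BC² = 400.
Since BC² = 400 < 221 + 181 = 402, the triangle is acute, so the smallest enclosing circle is the circumcircle.
Circumcentre = (-2, 2.95), r² = 100.0025.

100.0025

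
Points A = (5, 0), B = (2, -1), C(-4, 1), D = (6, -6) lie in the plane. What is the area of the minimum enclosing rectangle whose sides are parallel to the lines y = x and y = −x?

68

In coordinates u = x + y, v = x − y the rectangle is axis-aligned; the map (x,y)→(u,v) scales areas by 2.
u-values: 5, 1, -3, 0; range = 5 − (-3) = 8.
v-values: 5, 3, -5, 12; range = 12 − (-5) = 17.
Area = (8 × 17) / 2 = 68.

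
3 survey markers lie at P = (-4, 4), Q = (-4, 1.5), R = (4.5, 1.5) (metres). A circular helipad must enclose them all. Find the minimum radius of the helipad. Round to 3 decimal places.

4.430

Side lengths²: PQ² = 6.25, PR² = 78.5, QR² = 72.25.
Since PR² = 78.5 ≥ 72.25 + 6.25 = 78.5, the angle opposite PR is not acute, so the smallest enclosing circle has PR as diameter.
Centre = midpoint of PR = (0.25, 2.75), r² = 78.5/4 = 19.625.
r = √(19.625) ≈ 4.430.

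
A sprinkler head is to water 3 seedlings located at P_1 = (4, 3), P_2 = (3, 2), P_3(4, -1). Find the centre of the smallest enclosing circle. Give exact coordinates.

(4, 1)

Side lengths²: P_1P_2² = 2, P_1P_3² = 16, P_2P_3² = 10.
Since P_1P_3² = 16 ≥ 10 + 2 = 12, the angle opposite P_1P_3 is not acute, so the smallest enclosing circle has P_1P_3 as diameter.
Centre = midpoint of P_1P_3 = (4, 1), r² = 16/4 = 4.
Centre = (4, 1).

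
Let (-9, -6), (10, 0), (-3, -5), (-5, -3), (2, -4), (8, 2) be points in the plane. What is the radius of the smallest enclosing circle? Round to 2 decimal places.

The farthest pair is (-9, -6)–(10, 0) with squared distance 397. The circle on this segment as diameter has centre (0.5, -3) and r² = 397/4 = 99.25.
Check (-3, -5): distance² to centre = 16.25 ≤ 99.25, so it lies inside.
All remaining points lie in this disk, and no smaller disk contains both endpoints, so this is the minimum enclosing circle.
r = √(99.25) ≈ 9.96.

9.96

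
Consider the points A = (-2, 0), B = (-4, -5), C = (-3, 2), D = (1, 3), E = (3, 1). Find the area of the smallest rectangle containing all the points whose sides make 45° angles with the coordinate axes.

45.5

In coordinates u = x + y, v = x − y the rectangle is axis-aligned; the map (x,y)→(u,v) scales areas by 2.
u-values: -2, -9, -1, 4, 4; range = 4 − (-9) = 13.
v-values: -2, 1, -5, -2, 2; range = 2 − (-5) = 7.
Area = (13 × 7) / 2 = 45.5.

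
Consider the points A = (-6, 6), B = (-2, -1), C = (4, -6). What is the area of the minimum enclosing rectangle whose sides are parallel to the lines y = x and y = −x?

33

In coordinates u = x + y, v = x − y the rectangle is axis-aligned; the map (x,y)→(u,v) scales areas by 2.
u-values: 0, -3, -2; range = 0 − (-3) = 3.
v-values: -12, -1, 10; range = 10 − (-12) = 22.
Area = (3 × 22) / 2 = 33.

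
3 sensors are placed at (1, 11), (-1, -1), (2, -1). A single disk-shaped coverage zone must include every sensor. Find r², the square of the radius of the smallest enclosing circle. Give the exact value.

Call the three points A, B, C in the order given.
Side lengths²: AB² = 148, AC² = 145, BC² = 9.
Since AB² = 148 < 145 + 9 = 154, the triangle is acute, so the smallest enclosing circle is the circumcircle.
Circumcentre = (0.5, 59/12), r² = 5365/144.

5365/144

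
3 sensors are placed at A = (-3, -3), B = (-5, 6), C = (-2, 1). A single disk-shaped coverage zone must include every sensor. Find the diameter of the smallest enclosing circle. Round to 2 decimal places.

9.22

Side lengths²: AB² = 85, AC² = 17, BC² = 34.
Since AB² = 85 ≥ 34 + 17 = 51, the angle opposite AB is not acute, so the smallest enclosing circle has AB as diameter.
Centre = midpoint of AB = (-4, 1.5), r² = 85/4 = 21.25.
Diameter = 2r = 2√(21.25) ≈ 9.22.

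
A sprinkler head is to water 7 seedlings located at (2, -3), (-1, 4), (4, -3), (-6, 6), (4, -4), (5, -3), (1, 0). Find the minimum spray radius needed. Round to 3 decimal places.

A smallest enclosing disk is always determined by at most three of the input points on its boundary.
The farthest pair is (-6, 6)–(5, -3) with squared distance 202. The circle on this segment as diameter has centre (-0.5, 1.5) and r² = 202/4 = 50.5.
Check (2, -3): distance² to centre = 26.5 ≤ 50.5, so it lies inside.
All remaining points lie in this disk, and no smaller disk contains both endpoints, so this is the minimum enclosing circle.
r = √(50.5) ≈ 7.106.

7.106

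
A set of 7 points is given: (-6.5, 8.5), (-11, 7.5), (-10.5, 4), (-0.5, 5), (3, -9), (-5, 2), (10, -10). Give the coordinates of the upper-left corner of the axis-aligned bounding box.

(-11, 8.5)

x-range [-11, 10], y-range [-10, 8.5].
The upper-left corner is (-11, 8.5).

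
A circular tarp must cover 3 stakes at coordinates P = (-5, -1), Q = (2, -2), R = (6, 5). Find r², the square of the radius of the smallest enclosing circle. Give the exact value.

Side lengths²: PQ² = 50, PR² = 157, QR² = 65.
Since PR² = 157 ≥ 65 + 50 = 115, the angle opposite PR is not acute, so the smallest enclosing circle has PR as diameter.
Centre = midpoint of PR = (0.5, 2), r² = 157/4 = 39.25.

39.25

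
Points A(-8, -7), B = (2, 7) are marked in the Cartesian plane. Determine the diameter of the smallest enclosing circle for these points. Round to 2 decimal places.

17.20

The smallest circle enclosing two points has them as diameter endpoints.
Centre = midpoint = (-3, 0); r² = |AB|²/4 = 296/4 = 74.
Diameter = 2r = 2√74 ≈ 17.20.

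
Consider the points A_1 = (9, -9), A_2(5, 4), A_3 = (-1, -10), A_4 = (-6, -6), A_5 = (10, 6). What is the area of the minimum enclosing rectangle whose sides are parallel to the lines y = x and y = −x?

In coordinates u = x + y, v = x − y the rectangle is axis-aligned; the map (x,y)→(u,v) scales areas by 2.
u-values: 0, 9, -11, -12, 16; range = 16 − (-12) = 28.
v-values: 18, 1, 9, 0, 4; range = 18 − 0 = 18.
Area = (28 × 18) / 2 = 252.

252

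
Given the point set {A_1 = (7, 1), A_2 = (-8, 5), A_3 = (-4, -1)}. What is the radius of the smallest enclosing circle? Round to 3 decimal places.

7.762

Side lengths²: A_1A_2² = 241, A_1A_3² = 125, A_2A_3² = 52.
Since A_1A_2² = 241 ≥ 125 + 52 = 177, the angle opposite A_1A_2 is not acute, so the smallest enclosing circle has A_1A_2 as diameter.
Centre = midpoint of A_1A_2 = (-0.5, 3), r² = 241/4 = 60.25.
r = √(60.25) ≈ 7.762.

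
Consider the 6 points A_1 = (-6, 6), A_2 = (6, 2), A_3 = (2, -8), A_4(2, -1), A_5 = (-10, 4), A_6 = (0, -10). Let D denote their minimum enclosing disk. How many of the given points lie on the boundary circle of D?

3

The minimum enclosing circle of a finite set is fixed by two of the points (as a diameter) or three (as a circumcircle).
The minimum enclosing circle is determined by three boundary points: A_2, A_5, A_6.
Their circumcentre is (-43/17, -21/17) with r² = 24050/289.
The farthest remaining point A_3 is at distance² 19154/289 ≤ 24050/289.
The points at distance exactly r from the centre are A_2, A_5, A_6 — 3 points.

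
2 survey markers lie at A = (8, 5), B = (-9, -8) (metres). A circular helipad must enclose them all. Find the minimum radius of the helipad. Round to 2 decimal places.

10.70

The smallest circle enclosing two points has them as diameter endpoints.
Centre = midpoint = (-0.5, -1.5); r² = |AB|²/4 = 458/4 = 114.5.
r = √(114.5) ≈ 10.70.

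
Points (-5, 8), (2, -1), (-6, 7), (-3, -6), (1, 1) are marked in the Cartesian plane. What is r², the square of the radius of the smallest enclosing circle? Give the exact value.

50

The farthest pair is (-5, 8)–(-3, -6) with squared distance 200. The circle on this segment as diameter has centre (-4, 1) and r² = 200/4 = 50.
Check (2, -1): distance² to centre = 40 ≤ 50, so it lies inside.
All remaining points lie in this disk, and no smaller disk contains both endpoints, so this is the minimum enclosing circle.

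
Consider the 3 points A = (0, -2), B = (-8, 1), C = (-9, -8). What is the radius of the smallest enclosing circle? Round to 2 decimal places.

Side lengths²: AB² = 73, AC² = 117, BC² = 82.
Since AC² = 117 < 82 + 73 = 155, the triangle is acute, so the smallest enclosing circle is the circumcircle.
Circumcentre = (-5.26, -3.86), r² = 31.1272.
r = √(31.1272) ≈ 5.58.

5.58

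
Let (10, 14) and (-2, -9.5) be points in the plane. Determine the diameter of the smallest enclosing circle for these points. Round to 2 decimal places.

26.39

The smallest circle enclosing two points has them as diameter endpoints.
Centre = midpoint = (4, 2.25); r² = |(10, 14)−(-2, -9.5)|²/4 = 696.25/4 = 174.0625.
Diameter = 2r = 2√(174.0625) ≈ 26.39.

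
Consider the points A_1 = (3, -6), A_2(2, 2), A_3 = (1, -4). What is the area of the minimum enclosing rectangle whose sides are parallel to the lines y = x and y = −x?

In coordinates u = x + y, v = x − y the rectangle is axis-aligned; the map (x,y)→(u,v) scales areas by 2.
u-values: -3, 4, -3; range = 4 − (-3) = 7.
v-values: 9, 0, 5; range = 9 − 0 = 9.
Area = (7 × 9) / 2 = 31.5.

31.5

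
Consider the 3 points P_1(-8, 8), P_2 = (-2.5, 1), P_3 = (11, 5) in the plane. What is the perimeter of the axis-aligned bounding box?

Width = max x − min x = 11 − (-8) = 19.
Height = max y − min y = 8 − 1 = 7.
Perimeter = 2(19 + 7) = 52.

52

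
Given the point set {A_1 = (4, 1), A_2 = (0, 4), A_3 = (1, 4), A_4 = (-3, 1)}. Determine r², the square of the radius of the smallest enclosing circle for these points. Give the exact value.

12.25

The minimum enclosing circle of a finite set is fixed by two of the points (as a diameter) or three (as a circumcircle).
The farthest pair is A_1–A_4 with squared distance 49. The circle on this segment as diameter has centre (0.5, 1) and r² = 49/4 = 12.25.
Check A_2: distance² to centre = 9.25 ≤ 12.25, so it lies inside.
All remaining points lie in this disk, and no smaller disk contains both endpoints, so this is the minimum enclosing circle.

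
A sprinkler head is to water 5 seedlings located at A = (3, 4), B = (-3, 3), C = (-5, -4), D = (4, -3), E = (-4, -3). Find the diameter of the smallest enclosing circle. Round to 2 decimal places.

A smallest enclosing disk is always determined by at most three of the input points on its boundary.
The minimum enclosing circle is determined by three boundary points: A, C, D.
Their circumcentre is (-0.875, -0.125) with r² = 32.03125.
The farthest remaining point E is at distance² 18.03125 ≤ 32.03125.
Diameter = 2r = 2√(32.03125) ≈ 11.32.

11.32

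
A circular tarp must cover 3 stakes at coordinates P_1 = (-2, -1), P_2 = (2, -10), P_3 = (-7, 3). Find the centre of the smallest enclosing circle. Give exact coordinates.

(-2.5, -3.5)

Side lengths²: P_1P_2² = 97, P_1P_3² = 41, P_2P_3² = 250.
Since P_2P_3² = 250 ≥ 97 + 41 = 138, the angle opposite P_2P_3 is not acute, so the smallest enclosing circle has P_2P_3 as diameter.
Centre = midpoint of P_2P_3 = (-2.5, -3.5), r² = 250/4 = 62.5.
Centre = (-2.5, -3.5).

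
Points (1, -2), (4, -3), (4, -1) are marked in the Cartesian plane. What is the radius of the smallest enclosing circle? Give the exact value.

Call the three points A, B, C in the order given.
Side lengths²: AB² = 10, AC² = 10, BC² = 4.
Since AC² = 10 < 10 + 4 = 14, the triangle is acute, so the smallest enclosing circle is the circumcircle.
Circumcentre = (8/3, -2), r² = 25/9.
r = √(25/9) = 5/3.

5/3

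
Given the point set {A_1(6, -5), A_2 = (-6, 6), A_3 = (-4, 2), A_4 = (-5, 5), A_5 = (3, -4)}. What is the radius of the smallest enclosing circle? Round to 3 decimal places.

8.139

The minimum enclosing circle of a finite set is fixed by two of the points (as a diameter) or three (as a circumcircle).
The farthest pair is A_1–A_2 with squared distance 265. The circle on this segment as diameter has centre (0, 0.5) and r² = 265/4 = 66.25.
Check A_3: distance² to centre = 18.25 ≤ 66.25, so it lies inside.
All remaining points lie in this disk, and no smaller disk contains both endpoints, so this is the minimum enclosing circle.
r = √(66.25) ≈ 8.139.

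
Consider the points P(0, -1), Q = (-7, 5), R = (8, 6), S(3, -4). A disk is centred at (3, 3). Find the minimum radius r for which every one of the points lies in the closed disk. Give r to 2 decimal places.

The required radius is the distance from (3, 3) to the farthest point.
Squared distances: 25, 104, 34, 49.
Maximum is 104, attained at Q.
r = √104 ≈ 10.20.

10.20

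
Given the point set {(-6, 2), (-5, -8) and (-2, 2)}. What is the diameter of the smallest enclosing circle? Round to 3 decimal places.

10.492

Call the three points A, B, C in the order given.
Side lengths²: AB² = 101, AC² = 16, BC² = 109.
Since BC² = 109 < 101 + 16 = 117, the triangle is acute, so the smallest enclosing circle is the circumcircle.
Circumcentre = (-4, -2.85), r² = 27.5225.
Diameter = 2r = 2√(27.5225) ≈ 10.492.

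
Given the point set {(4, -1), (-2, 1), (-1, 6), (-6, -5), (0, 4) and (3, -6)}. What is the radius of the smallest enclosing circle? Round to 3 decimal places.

6.654

The minimum enclosing circle is determined by three boundary points: (-1, 6), (-6, -5), (3, -6).
Their circumcentre is (-25/26, -17/26) with r² = 14965/338.
The farthest remaining point (4, -1) is at distance² 8361/338 ≤ 14965/338.
r = √(14965/338) ≈ 6.654.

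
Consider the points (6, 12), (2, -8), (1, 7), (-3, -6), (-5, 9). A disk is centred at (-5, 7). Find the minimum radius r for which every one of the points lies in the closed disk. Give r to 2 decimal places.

16.55

The required radius is the distance from (-5, 7) to the farthest point.
Squared distances: 146, 274, 36, 173, 4.
Maximum is 274, attained at (2, -8).
r = √274 ≈ 16.55.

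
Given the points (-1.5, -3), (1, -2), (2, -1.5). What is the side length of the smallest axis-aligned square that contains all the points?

3.5

The bounding box has width 3.5 and height 1.5.
An axis-aligned square enclosing the set must have side ≥ max(width, height).
So the minimum side is max(3.5, 1.5) = 3.5.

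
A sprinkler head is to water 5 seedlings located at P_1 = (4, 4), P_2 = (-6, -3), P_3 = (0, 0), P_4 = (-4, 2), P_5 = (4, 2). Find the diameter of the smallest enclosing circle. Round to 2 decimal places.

The farthest pair is P_1–P_2 with squared distance 149. The circle on this segment as diameter has centre (-1, 0.5) and r² = 149/4 = 37.25.
Check P_3: distance² to centre = 1.25 ≤ 37.25, so it lies inside.
All remaining points lie in this disk, and no smaller disk contains both endpoints, so this is the minimum enclosing circle.
Diameter = 2r = 2√(37.25) ≈ 12.21.

12.21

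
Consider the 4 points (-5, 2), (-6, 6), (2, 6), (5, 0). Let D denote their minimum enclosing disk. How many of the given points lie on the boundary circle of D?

A smallest enclosing disk is always determined by at most three of the input points on its boundary.
The farthest pair is (-6, 6)–(5, 0) with squared distance 157. The circle on this segment as diameter has centre (-0.5, 3) and r² = 157/4 = 39.25.
Check (-5, 2): distance² to centre = 21.25 ≤ 39.25, so it lies inside.
All remaining points lie in this disk, and no smaller disk contains both endpoints, so this is the minimum enclosing circle.
The points at distance exactly r from the centre are (-6, 6), (5, 0) — 2 points.

2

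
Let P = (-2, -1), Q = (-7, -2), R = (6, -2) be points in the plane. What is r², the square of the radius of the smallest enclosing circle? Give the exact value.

Side lengths²: PQ² = 26, PR² = 65, QR² = 169.
Since QR² = 169 ≥ 65 + 26 = 91, the angle opposite QR is not acute, so the smallest enclosing circle has QR as diameter.
Centre = midpoint of QR = (-0.5, -2), r² = 169/4 = 42.25.

42.25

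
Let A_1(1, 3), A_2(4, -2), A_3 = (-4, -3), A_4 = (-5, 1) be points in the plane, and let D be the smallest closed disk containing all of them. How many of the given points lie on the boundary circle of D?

2

By Welzl's lemma the MEC is supported by two points (diametrically opposite) or three points (on a circumcircle).
The farthest pair is A_2–A_4 with squared distance 90. The circle on this segment as diameter has centre (-0.5, -0.5) and r² = 90/4 = 22.5.
Check A_1: distance² to centre = 14.5 ≤ 22.5, so it lies inside.
All remaining points lie in this disk, and no smaller disk contains both endpoints, so this is the minimum enclosing circle.
The points at distance exactly r from the centre are A_2, A_4 — 2 points.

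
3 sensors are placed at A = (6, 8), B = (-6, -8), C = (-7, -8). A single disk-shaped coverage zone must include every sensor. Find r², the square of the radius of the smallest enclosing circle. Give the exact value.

Side lengths²: AB² = 400, AC² = 425, BC² = 1.
Since AC² = 425 ≥ 400 + 1 = 401, the angle opposite AC is not acute, so the smallest enclosing circle has AC as diameter.
Centre = midpoint of AC = (-0.5, 0), r² = 425/4 = 106.25.

106.25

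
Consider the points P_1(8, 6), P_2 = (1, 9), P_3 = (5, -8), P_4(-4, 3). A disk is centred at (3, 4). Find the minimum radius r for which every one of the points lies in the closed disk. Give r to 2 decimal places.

12.17

The required radius is the distance from (3, 4) to the farthest point.
Squared distances: 29, 29, 148, 50.
Maximum is 148, attained at P_3.
r = √148 ≈ 12.17.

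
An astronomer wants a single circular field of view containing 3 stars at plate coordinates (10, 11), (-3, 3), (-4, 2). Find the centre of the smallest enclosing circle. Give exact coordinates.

(3, 6.5)

Call the three points A, B, C in the order given.
Side lengths²: AB² = 233, AC² = 277, BC² = 2.
Since AC² = 277 ≥ 233 + 2 = 235, the angle opposite AC is not acute, so the smallest enclosing circle has AC as diameter.
Centre = midpoint of AC = (3, 6.5), r² = 277/4 = 69.25.
Centre = (3, 6.5).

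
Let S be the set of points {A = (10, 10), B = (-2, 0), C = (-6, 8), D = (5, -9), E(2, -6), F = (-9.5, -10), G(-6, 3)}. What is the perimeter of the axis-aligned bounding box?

79

Width = max x − min x = 10 − (-9.5) = 19.5.
Height = max y − min y = 10 − (-10) = 20.
Perimeter = 2(19.5 + 20) = 79.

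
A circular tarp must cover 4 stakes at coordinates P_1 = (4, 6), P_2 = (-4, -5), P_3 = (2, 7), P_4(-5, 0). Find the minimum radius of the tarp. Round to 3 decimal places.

6.801

By Welzl's lemma the MEC is supported by two points (diametrically opposite) or three points (on a circumcircle).
The farthest pair is P_1–P_2 with squared distance 185. The circle on this segment as diameter has centre (0, 0.5) and r² = 185/4 = 46.25.
Check P_3: distance² to centre = 46.25 ≤ 46.25, so it lies inside.
All remaining points lie in this disk, and no smaller disk contains both endpoints, so this is the minimum enclosing circle.
r = √(46.25) ≈ 6.801.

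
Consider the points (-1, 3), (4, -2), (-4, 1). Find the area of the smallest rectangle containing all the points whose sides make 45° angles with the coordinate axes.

In coordinates u = x + y, v = x − y the rectangle is axis-aligned; the map (x,y)→(u,v) scales areas by 2.
u-values: 2, 2, -3; range = 2 − (-3) = 5.
v-values: -4, 6, -5; range = 6 − (-5) = 11.
Area = (5 × 11) / 2 = 27.5.

27.5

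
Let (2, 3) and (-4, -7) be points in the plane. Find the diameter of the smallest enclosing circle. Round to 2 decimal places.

11.66

The smallest circle enclosing two points has them as diameter endpoints.
Centre = midpoint = (-1, -2); r² = |(2, 3)−(-4, -7)|²/4 = 136/4 = 34.
Diameter = 2r = 2√34 ≈ 11.66.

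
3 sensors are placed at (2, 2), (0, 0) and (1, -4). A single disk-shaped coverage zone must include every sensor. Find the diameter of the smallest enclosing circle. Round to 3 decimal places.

Call the three points A, B, C in the order given.
Side lengths²: AB² = 8, AC² = 37, BC² = 17.
Since AC² = 37 ≥ 17 + 8 = 25, the angle opposite AC is not acute, so the smallest enclosing circle has AC as diameter.
Centre = midpoint of AC = (1.5, -1), r² = 37/4 = 9.25.
Diameter = 2r = 2√(9.25) ≈ 6.083.

6.083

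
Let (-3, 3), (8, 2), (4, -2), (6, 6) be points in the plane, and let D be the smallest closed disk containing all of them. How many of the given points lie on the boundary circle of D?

The farthest pair is (-3, 3)–(8, 2) with squared distance 122. The circle on this segment as diameter has centre (2.5, 2.5) and r² = 122/4 = 30.5.
Check (4, -2): distance² to centre = 22.5 ≤ 30.5, so it lies inside.
All remaining points lie in this disk, and no smaller disk contains both endpoints, so this is the minimum enclosing circle.
The points at distance exactly r from the centre are (-3, 3), (8, 2) — 2 points.

2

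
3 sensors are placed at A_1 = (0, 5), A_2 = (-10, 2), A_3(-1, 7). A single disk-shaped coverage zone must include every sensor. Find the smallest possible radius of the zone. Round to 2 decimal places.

Side lengths²: A_1A_2² = 109, A_1A_3² = 5, A_2A_3² = 106.
Since A_1A_2² = 109 < 106 + 5 = 111, the triangle is acute, so the smallest enclosing circle is the circumcircle.
Circumcentre = (-233/46, 171/46), r² = 28885/1058.
r = √(28885/1058) ≈ 5.23.

5.23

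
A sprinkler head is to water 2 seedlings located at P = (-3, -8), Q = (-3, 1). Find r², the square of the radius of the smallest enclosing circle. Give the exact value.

20.25

The smallest circle enclosing two points has them as diameter endpoints.
Centre = midpoint = (-3, -3.5); r² = |PQ|²/4 = 81/4 = 20.25.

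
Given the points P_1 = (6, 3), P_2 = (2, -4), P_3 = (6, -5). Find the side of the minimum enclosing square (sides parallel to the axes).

The bounding box has width 4 and height 8.
An axis-aligned square enclosing the set must have side ≥ max(width, height).
So the minimum side is max(4, 8) = 8.

8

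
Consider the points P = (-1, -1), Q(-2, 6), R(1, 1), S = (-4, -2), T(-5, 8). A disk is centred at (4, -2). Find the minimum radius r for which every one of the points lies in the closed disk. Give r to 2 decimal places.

13.45

The required radius is the distance from (4, -2) to the farthest point.
Squared distances: 26, 100, 18, 64, 181.
Maximum is 181, attained at T.
r = √181 ≈ 13.45.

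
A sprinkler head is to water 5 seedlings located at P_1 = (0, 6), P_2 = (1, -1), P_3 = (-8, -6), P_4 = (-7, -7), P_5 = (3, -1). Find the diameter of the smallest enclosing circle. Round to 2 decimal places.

14.76

By Welzl's lemma the MEC is supported by two points (diametrically opposite) or three points (on a circumcircle).
The farthest pair is P_1–P_4 with squared distance 218. The circle on this segment as diameter has centre (-3.5, -0.5) and r² = 218/4 = 54.5.
Check P_2: distance² to centre = 20.5 ≤ 54.5, so it lies inside.
All remaining points lie in this disk, and no smaller disk contains both endpoints, so this is the minimum enclosing circle.
Diameter = 2r = 2√(54.5) ≈ 14.76.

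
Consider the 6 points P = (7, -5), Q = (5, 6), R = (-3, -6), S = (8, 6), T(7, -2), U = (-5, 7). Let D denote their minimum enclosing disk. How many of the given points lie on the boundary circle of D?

3

A smallest enclosing disk is always determined by at most three of the input points on its boundary.
The minimum enclosing circle is determined by three boundary points: P, S, U.
Their circumcentre is (13/12, 13/12) with r² = 5185/72.
The farthest remaining point R is at distance² 4813/72 ≤ 5185/72.
The points at distance exactly r from the centre are P, S, U — 3 points.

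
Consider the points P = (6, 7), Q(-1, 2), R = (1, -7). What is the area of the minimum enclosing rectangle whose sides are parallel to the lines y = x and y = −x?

In coordinates u = x + y, v = x − y the rectangle is axis-aligned; the map (x,y)→(u,v) scales areas by 2.
u-values: 13, 1, -6; range = 13 − (-6) = 19.
v-values: -1, -3, 8; range = 8 − (-3) = 11.
Area = (19 × 11) / 2 = 104.5.

104.5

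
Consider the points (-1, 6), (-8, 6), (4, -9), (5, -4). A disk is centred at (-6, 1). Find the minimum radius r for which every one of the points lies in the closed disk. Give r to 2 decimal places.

The required radius is the distance from (-6, 1) to the farthest point.
Squared distances: 50, 29, 200, 146.
Maximum is 200, attained at (4, -9).
r = √200 ≈ 14.14.

14.14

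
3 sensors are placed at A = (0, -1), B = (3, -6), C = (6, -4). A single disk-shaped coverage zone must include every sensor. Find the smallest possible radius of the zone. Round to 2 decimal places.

Side lengths²: AB² = 34, AC² = 45, BC² = 13.
Since AC² = 45 < 34 + 13 = 47, the triangle is acute, so the smallest enclosing circle is the circumcircle.
Circumcentre = (41/14, -37/14), r² = 1105/98.
r = √(1105/98) ≈ 3.36.

3.36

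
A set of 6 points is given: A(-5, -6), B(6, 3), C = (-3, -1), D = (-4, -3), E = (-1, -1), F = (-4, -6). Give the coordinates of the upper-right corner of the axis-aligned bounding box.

x-range [-5, 6], y-range [-6, 3].
The upper-right corner is (6, 3).

(6, 3)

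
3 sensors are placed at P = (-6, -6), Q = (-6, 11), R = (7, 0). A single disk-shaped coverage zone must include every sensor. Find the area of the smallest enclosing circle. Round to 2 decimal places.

276.28

Side lengths²: PQ² = 289, PR² = 205, QR² = 290.
Since QR² = 290 < 289 + 205 = 494, the triangle is acute, so the smallest enclosing circle is the circumcircle.
Circumcentre = (-53/26, 2.5), r² = 29725/338.
Area = π·r² = π·29725/338 ≈ 276.28.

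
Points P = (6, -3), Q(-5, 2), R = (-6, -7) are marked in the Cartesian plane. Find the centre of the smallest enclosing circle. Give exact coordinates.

(-17/26, -79/26)

Side lengths²: PQ² = 146, PR² = 160, QR² = 82.
Since PR² = 160 < 146 + 82 = 228, the triangle is acute, so the smallest enclosing circle is the circumcircle.
Circumcentre = (-17/26, -79/26), r² = 14965/338.
Centre = (-17/26, -79/26).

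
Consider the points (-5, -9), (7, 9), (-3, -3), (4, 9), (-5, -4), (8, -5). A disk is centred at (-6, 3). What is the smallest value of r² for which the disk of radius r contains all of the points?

260

The required radius is the distance from (-6, 3) to the farthest point.
Squared distances: 145, 205, 45, 136, 50, 260.
Maximum is 260, attained at (8, -5).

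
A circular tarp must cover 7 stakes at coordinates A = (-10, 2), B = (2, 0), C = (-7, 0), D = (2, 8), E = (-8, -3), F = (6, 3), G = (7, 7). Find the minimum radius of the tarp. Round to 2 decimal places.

9.05

The minimum enclosing circle is determined by three boundary points: A, E, G.
Their circumcentre is (-37/38, 103/38) with r² = 59189/722.
The farthest remaining point F is at distance² 35173/722 ≤ 59189/722.
r = √(59189/722) ≈ 9.05.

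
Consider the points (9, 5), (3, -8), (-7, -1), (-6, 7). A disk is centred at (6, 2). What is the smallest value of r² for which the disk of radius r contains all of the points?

The required radius is the distance from (6, 2) to the farthest point.
Squared distances: 18, 109, 178, 169.
Maximum is 178, attained at (-7, -1).

178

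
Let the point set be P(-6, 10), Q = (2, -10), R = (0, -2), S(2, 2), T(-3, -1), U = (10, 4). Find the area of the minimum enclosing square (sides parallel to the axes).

The bounding box has width 16 and height 20.
An axis-aligned square enclosing the set must have side ≥ max(width, height).
So the minimum side is max(16, 20) = 20.
Area = 20² = 400.

400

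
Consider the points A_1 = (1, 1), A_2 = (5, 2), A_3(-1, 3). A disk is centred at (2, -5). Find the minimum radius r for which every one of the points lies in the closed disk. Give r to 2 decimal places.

The required radius is the distance from (2, -5) to the farthest point.
Squared distances: 37, 58, 73.
Maximum is 73, attained at A_3.
r = √73 ≈ 8.54.

8.54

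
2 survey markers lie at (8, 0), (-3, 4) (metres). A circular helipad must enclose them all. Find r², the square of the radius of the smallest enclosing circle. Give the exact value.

The smallest circle enclosing two points has them as diameter endpoints.
Centre = midpoint = (2.5, 2); r² = |(8, 0)−(-3, 4)|²/4 = 137/4 = 34.25.

34.25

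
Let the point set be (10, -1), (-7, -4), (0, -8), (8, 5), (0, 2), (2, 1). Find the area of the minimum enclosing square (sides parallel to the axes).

The bounding box has width 17 and height 13.
An axis-aligned square enclosing the set must have side ≥ max(width, height).
So the minimum side is max(17, 13) = 17.
Area = 17² = 289.

289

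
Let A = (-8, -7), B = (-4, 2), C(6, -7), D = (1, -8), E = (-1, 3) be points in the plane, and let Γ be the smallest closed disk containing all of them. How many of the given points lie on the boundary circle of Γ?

A smallest enclosing disk is always determined by at most three of the input points on its boundary.
The minimum enclosing circle is determined by three boundary points: A, C, E.
Their circumcentre is (-1, -4.45) with r² = 55.5025.
The farthest remaining point B is at distance² 50.6025 ≤ 55.5025.
The points at distance exactly r from the centre are A, C, E — 3 points.

3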